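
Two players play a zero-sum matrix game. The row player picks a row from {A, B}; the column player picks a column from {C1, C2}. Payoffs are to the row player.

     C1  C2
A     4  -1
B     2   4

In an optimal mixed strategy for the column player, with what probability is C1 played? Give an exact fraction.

Row minima: A → -1, B → 2; maximin = 2.
Column maxima: C1 → 4, C2 → 4; minimax = 4.
2 ≠ 4, so there is no saddle point; optimal play is mixed.
Let the row player play A with probability p. Expected payoff against C1: 4p + 2(1−p) = 2p + 2; against C2: (-1)p + 4(1−p) = −5p + 4.
Setting these equal: 2p + 2 = −5p + 4 ⇒ 7p = 2 ⇒ p = 2/7, and the value is (2)·(2/7) + 2 = 18/7.
For the column player: with q = P(C1), equating A's and B's payoffs gives 5q − 1 = −2q + 4 ⇒ q = 5/7.

5/7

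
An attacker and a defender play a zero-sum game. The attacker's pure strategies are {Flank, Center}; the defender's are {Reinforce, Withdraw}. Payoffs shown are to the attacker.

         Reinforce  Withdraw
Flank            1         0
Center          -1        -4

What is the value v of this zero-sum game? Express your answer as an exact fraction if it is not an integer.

Row minima: Flank → 0, Center → -4; maximin = 0.
Column maxima: Reinforce → 1, Withdraw → 0; minimax = 0.
Since maximin = minimax = 0, there is a saddle point and the value is 0.

0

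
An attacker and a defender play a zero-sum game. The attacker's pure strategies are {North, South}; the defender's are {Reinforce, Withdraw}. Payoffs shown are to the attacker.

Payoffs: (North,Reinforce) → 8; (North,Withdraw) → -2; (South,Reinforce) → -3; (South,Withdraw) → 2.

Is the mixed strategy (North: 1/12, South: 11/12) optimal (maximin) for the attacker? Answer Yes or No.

Against Reinforce this mix gives (1/12)·8 + (11/12)·(-3) = -25/12.
Against Withdraw this mix gives (1/12)·(-2) + (11/12)·2 = 5/3.
The defender will play Reinforce, holding the attacker to -25/12. Shifting weight toward the row that does better against Reinforce would raise this floor (the equalizing mix achieves 2/3 against both Reinforce and Withdraw), so the proposed strategy is not optimal.

No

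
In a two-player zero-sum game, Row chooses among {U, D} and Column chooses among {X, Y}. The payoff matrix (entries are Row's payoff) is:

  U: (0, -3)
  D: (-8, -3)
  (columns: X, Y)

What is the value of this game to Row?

-3

Row minima: U → -3, D → -8; maximin = -3.
Column maxima: X → 0, Y → -3; minimax = -3.
Since maximin = minimax = -3, there is a saddle point and the value is -3.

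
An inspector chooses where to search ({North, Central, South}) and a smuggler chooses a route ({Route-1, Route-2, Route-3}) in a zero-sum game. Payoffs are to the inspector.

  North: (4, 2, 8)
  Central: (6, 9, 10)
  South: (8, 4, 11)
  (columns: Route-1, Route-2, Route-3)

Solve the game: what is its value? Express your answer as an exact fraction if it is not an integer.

48/7

Row minima: North → 2, Central → 6, South → 4; maximin = 6.
Column maxima: Route-1 → 8, Route-2 → 9, Route-3 → 11; minimax = 8.
6 ≠ 8, so there is no saddle point; optimal play is mixed.
North is strictly dominated by Central, so the inspector never plays it.
Route-3 is strictly dominated by Route-1 (it gives the inspector strictly more in every row), so the smuggler never plays it.
On the remaining 2×2 (Central, South vs Route-1, Route-2):
Let the inspector play Central with probability p. Expected payoff against Route-1: 6p + 8(1−p) = −2p + 8; against Route-2: 9p + 4(1−p) = 5p + 4.
Setting these equal: −2p + 8 = 5p + 4 ⇒ −7p = -4 ⇒ p = 4/7, and the value is (-2)·(4/7) + 8 = 48/7.
For the smuggler: with q = P(Route-1), equating Central's and South's payoffs gives −3q + 9 = 4q + 4 ⇒ q = 5/7.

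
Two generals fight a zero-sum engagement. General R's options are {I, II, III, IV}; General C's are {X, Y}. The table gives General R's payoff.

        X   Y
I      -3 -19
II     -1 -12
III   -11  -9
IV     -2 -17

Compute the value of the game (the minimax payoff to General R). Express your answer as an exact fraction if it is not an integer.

Row minima: I → -19, II → -12, III → -11, IV → -17; maximin = -11.
Column maxima: X → -1, Y → -9; minimax = -9.
-11 ≠ -9, so there is no saddle point; optimal play is mixed.
I is strictly dominated by II, so General R never plays it.
IV is strictly dominated by II, so General R never plays it.
On the remaining 2×2 (II, III vs X, Y):
Let General R play II with probability p. Expected payoff against X: (-1)p + (-11)(1−p) = 10p − 11; against Y: (-12)p + (-9)(1−p) = −3p − 9.
Setting these equal: 10p − 11 = −3p − 9 ⇒ 13p = 2 ⇒ p = 2/13, and the value is (10)·(2/13) − 11 = -123/13.
For General C: with q = P(X), equating II's and III's payoffs gives 11q − 12 = −2q − 9 ⇒ q = 3/13.

-123/13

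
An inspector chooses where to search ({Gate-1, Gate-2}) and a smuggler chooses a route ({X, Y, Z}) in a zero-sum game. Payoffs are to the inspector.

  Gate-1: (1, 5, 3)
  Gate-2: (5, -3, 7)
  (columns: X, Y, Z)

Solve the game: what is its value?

7/3

Row minima: Gate-1 → 1, Gate-2 → -3; maximin = 1.
Column maxima: X → 5, Y → 5, Z → 7; minimax = 5.
1 ≠ 5, so there is no saddle point; optimal play is mixed.
Z is strictly dominated by X (it gives the inspector strictly more in every row), so the smuggler never plays it.
On the remaining 2×2 (Gate-1, Gate-2 vs X, Y):
Let the inspector play Gate-1 with probability p. Expected payoff against X: 1p + 5(1−p) = −4p + 5; against Y: 5p + (-3)(1−p) = 8p − 3.
Setting these equal: −4p + 5 = 8p − 3 ⇒ −12p = -8 ⇒ p = 2/3, and the value is (-4)·(2/3) + 5 = 7/3.
For the smuggler: with q = P(X), equating Gate-1's and Gate-2's payoffs gives −4q + 5 = 8q − 3 ⇒ q = 2/3.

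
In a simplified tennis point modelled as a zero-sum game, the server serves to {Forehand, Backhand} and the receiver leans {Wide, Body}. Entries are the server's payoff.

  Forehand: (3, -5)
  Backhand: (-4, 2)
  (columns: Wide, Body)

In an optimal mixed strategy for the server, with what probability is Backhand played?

Row minima: Forehand → -5, Backhand → -4; maximin = -4.
Column maxima: Wide → 3, Body → 2; minimax = 2.
-4 ≠ 2, so there is no saddle point; optimal play is mixed.
Let the server play Forehand with probability p. Expected payoff against Wide: 3p + (-4)(1−p) = 7p − 4; against Body: (-5)p + 2(1−p) = −7p + 2.
Setting these equal: 7p − 4 = −7p + 2 ⇒ 14p = 6 ⇒ p = 3/7, and the value is (7)·(3/7) − 4 = -1.
For the receiver: with q = P(Wide), equating Forehand's and Backhand's payoffs gives 8q − 5 = −6q + 2 ⇒ q = 1/2.

4/7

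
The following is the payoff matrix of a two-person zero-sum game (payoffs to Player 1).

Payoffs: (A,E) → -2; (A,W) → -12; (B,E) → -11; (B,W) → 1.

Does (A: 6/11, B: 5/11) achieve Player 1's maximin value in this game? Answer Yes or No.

Yes

Against E this mix gives (6/11)·(-2) + (5/11)·(-11) = -67/11.
Against W this mix gives (6/11)·(-12) + (5/11)·1 = -67/11.
All of Player 2's active replies (E, W) yield -67/11, and no column does worse for Player 1. The mix makes Player 2 indifferent and guarantees -67/11, so it is optimal.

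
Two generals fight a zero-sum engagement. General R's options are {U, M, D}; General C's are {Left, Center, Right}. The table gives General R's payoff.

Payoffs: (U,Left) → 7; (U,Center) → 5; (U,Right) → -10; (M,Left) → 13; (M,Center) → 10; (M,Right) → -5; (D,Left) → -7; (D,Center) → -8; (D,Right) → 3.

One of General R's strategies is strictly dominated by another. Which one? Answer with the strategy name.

U

M gives a strictly higher payoff than U against every column: 13 > 7, 10 > 5, -5 > -10.
So U is strictly dominated and General R never plays it.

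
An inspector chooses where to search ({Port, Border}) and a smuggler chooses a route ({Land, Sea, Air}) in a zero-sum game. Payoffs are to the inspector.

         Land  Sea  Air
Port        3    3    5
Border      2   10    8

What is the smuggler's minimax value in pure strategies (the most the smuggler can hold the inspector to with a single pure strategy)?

Column maxima: Land → 3, Sea → 10, Air → 8.
The smallest of these is 3.

3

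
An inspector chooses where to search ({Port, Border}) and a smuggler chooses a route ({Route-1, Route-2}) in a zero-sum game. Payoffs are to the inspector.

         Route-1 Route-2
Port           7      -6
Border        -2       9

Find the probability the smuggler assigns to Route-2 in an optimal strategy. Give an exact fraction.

3/8

Row minima: Port → -6, Border → -2; maximin = -2.
Column maxima: Route-1 → 7, Route-2 → 9; minimax = 7.
-2 ≠ 7, so there is no saddle point; optimal play is mixed.
Let the inspector play Port with probability p. Expected payoff against Route-1: 7p + (-2)(1−p) = 9p − 2; against Route-2: (-6)p + 9(1−p) = −15p + 9.
Setting these equal: 9p − 2 = −15p + 9 ⇒ 24p = 11 ⇒ p = 11/24, and the value is (9)·(11/24) − 2 = 17/8.
For the smuggler: with q = P(Route-1), equating Port's and Border's payoffs gives 13q − 6 = −11q + 9 ⇒ q = 5/8.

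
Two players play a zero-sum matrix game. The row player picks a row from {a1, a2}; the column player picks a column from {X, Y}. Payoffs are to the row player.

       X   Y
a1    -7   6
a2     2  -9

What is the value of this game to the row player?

Row minima: a1 → -7, a2 → -9; maximin = -7.
Column maxima: X → 2, Y → 6; minimax = 2.
-7 ≠ 2, so there is no saddle point; optimal play is mixed.
Let the row player play a1 with probability p. Expected payoff against X: (-7)p + 2(1−p) = −9p + 2; against Y: 6p + (-9)(1−p) = 15p − 9.
Setting these equal: −9p + 2 = 15p − 9 ⇒ −24p = -11 ⇒ p = 11/24, and the value is (-9)·(11/24) + 2 = -17/8.
For the column player: with q = P(X), equating a1's and a2's payoffs gives −13q + 6 = 11q − 9 ⇒ q = 5/8.

-17/8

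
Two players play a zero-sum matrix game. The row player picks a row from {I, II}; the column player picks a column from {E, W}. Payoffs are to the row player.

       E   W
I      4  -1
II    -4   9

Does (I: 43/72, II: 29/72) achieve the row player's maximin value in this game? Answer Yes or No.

No

Against E this mix gives (43/72)·4 + (29/72)·(-4) = 7/9.
Against W this mix gives (43/72)·(-1) + (29/72)·9 = 109/36.
The column player will play E, holding the row player to 7/9. Shifting weight toward the row that does better against E would raise this floor (the equalizing mix achieves 16/9 against both E and W), so the proposed strategy is not optimal.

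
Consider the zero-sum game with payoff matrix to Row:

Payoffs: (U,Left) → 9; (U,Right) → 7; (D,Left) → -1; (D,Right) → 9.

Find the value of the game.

Row minima: U → 7, D → -1; maximin = 7.
Column maxima: Left → 9, Right → 9; minimax = 9.
7 ≠ 9, so there is no saddle point; optimal play is mixed.
Let Row play U with probability p. Expected payoff against Left: 9p + (-1)(1−p) = 10p − 1; against Right: 7p + 9(1−p) = −2p + 9.
Setting these equal: 10p − 1 = −2p + 9 ⇒ 12p = 10 ⇒ p = 5/6, and the value is (10)·(5/6) − 1 = 22/3.
For Column: with q = P(Left), equating U's and D's payoffs gives 2q + 7 = −10q + 9 ⇒ q = 1/6.

22/3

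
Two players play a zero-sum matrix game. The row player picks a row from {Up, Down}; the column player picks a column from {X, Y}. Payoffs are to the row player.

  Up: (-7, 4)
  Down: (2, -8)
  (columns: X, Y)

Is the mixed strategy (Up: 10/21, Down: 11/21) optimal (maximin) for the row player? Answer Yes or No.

Yes

Against X this mix gives (10/21)·(-7) + (11/21)·2 = -16/7.
Against Y this mix gives (10/21)·4 + (11/21)·(-8) = -16/7.
All of the column player's active replies (X, Y) yield -16/7, and no column does worse for the row player. The mix makes the column player indifferent and guarantees -16/7, so it is optimal.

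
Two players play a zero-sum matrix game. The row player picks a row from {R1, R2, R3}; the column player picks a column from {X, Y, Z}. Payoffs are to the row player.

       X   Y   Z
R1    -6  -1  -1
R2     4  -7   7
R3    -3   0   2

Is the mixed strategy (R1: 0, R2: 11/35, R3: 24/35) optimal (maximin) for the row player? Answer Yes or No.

No

Against X this mix gives (11/35)·4 + (24/35)·(-3) = -4/5.
Against Y this mix gives (11/35)·(-7) + (24/35)·0 = -11/5.
Against Z this mix gives (11/35)·7 + (24/35)·2 = 25/7.
The column player will play Y, holding the row player to -11/5. Shifting weight toward the row that does better against Y would raise this floor (the equalizing mix achieves -3/2 against both Y and X), so the proposed strategy is not optimal.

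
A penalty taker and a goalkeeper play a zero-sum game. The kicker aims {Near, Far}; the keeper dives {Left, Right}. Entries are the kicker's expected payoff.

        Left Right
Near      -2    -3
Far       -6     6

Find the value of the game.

-30/13

Row minima: Near → -3, Far → -6; maximin = -3.
Column maxima: Left → -2, Right → 6; minimax = -2.
-3 ≠ -2, so there is no saddle point; optimal play is mixed.
Let the kicker play Near with probability p. Expected payoff against Left: (-2)p + (-6)(1−p) = 4p − 6; against Right: (-3)p + 6(1−p) = −9p + 6.
Setting these equal: 4p − 6 = −9p + 6 ⇒ 13p = 12 ⇒ p = 12/13, and the value is (4)·(12/13) − 6 = -30/13.
For the keeper: with q = P(Left), equating Near's and Far's payoffs gives q − 3 = −12q + 6 ⇒ q = 9/13.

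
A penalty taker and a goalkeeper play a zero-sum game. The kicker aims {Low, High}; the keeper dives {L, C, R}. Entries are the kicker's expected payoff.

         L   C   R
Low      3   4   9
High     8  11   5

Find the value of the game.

19/3

Row minima: Low → 3, High → 5; maximin = 5.
Column maxima: L → 8, C → 11, R → 9; minimax = 8.
5 ≠ 8, so there is no saddle point; optimal play is mixed.
C is strictly dominated by L (it gives the kicker strictly more in every row), so the keeper never plays it.
On the remaining 2×2 (Low, High vs L, R):
Let the kicker play Low with probability p. Expected payoff against L: 3p + 8(1−p) = −5p + 8; against R: 9p + 5(1−p) = 4p + 5.
Setting these equal: −5p + 8 = 4p + 5 ⇒ −9p = -3 ⇒ p = 1/3, and the value is (-5)·(1/3) + 8 = 19/3.
For the keeper: with q = P(L), equating Low's and High's payoffs gives −6q + 9 = 3q + 5 ⇒ q = 4/9.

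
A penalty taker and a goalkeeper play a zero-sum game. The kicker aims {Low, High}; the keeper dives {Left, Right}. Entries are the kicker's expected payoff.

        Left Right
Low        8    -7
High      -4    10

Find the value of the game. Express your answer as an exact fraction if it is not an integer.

52/29

Row minima: Low → -7, High → -4; maximin = -4.
Column maxima: Left → 8, Right → 10; minimax = 8.
-4 ≠ 8, so there is no saddle point; optimal play is mixed.
Let the kicker play Low with probability p. Expected payoff against Left: 8p + (-4)(1−p) = 12p − 4; against Right: (-7)p + 10(1−p) = −17p + 10.
Setting these equal: 12p − 4 = −17p + 10 ⇒ 29p = 14 ⇒ p = 14/29, and the value is (12)·(14/29) − 4 = 52/29.
For the keeper: with q = P(Left), equating Low's and High's payoffs gives 15q − 7 = −14q + 10 ⇒ q = 17/29.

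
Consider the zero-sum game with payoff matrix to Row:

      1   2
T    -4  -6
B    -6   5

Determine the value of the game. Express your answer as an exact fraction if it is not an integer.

-56/13

Row minima: T → -6, B → -6; maximin = -6.
Column maxima: 1 → -4, 2 → 5; minimax = -4.
-6 ≠ -4, so there is no saddle point; optimal play is mixed.
Let Row play T with probability p. Expected payoff against 1: (-4)p + (-6)(1−p) = 2p − 6; against 2: (-6)p + 5(1−p) = −11p + 5.
Setting these equal: 2p − 6 = −11p + 5 ⇒ 13p = 11 ⇒ p = 11/13, and the value is (2)·(11/13) − 6 = -56/13.
For Column: with q = P(1), equating T's and B's payoffs gives 2q − 6 = −11q + 5 ⇒ q = 11/13.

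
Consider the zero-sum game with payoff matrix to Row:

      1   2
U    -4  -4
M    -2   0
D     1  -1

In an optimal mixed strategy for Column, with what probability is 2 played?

3/4

Row minima: U → -4, M → -2, D → -1; maximin = -1.
Column maxima: 1 → 1, 2 → 0; minimax = 0.
-1 ≠ 0, so there is no saddle point; optimal play is mixed.
U is strictly dominated by M, so Row never plays it.
On the remaining 2×2 (M, D vs 1, 2):
Let Row play M with probability p. Expected payoff against 1: (-2)p + 1(1−p) = −3p + 1; against 2: 0p + (-1)(1−p) = p − 1.
Setting these equal: −3p + 1 = p − 1 ⇒ −4p = -2 ⇒ p = 1/2, and the value is (-3)·(1/2) + 1 = -1/2.
For Column: with q = P(1), equating M's and D's payoffs gives −2q = 2q − 1 ⇒ q = 1/4.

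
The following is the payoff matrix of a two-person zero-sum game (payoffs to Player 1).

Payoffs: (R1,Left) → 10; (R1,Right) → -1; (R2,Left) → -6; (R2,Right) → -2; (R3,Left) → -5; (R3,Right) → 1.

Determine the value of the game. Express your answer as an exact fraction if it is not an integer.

5/17

Row minima: R1 → -1, R2 → -6, R3 → -5; maximin = -1.
Column maxima: Left → 10, Right → 1; minimax = 1.
-1 ≠ 1, so there is no saddle point; optimal play is mixed.
R2 is strictly dominated by R1, so Player 1 never plays it.
On the remaining 2×2 (R1, R3 vs Left, Right):
Let Player 1 play R1 with probability p. Expected payoff against Left: 10p + (-5)(1−p) = 15p − 5; against Right: (-1)p + 1(1−p) = −2p + 1.
Setting these equal: 15p − 5 = −2p + 1 ⇒ 17p = 6 ⇒ p = 6/17, and the value is (15)·(6/17) − 5 = 5/17.
For Player 2: with q = P(Left), equating R1's and R3's payoffs gives 11q − 1 = −6q + 1 ⇒ q = 2/17.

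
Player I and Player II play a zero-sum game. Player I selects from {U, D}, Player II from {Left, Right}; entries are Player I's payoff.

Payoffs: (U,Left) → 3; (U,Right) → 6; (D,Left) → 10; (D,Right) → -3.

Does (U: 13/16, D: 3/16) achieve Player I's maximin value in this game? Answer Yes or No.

Against Left this mix gives (13/16)·3 + (3/16)·10 = 69/16.
Against Right this mix gives (13/16)·6 + (3/16)·(-3) = 69/16.
All of Player II's active replies (Left, Right) yield 69/16, and no column does worse for Player I. The mix makes Player II indifferent and guarantees 69/16, so it is optimal.

Yes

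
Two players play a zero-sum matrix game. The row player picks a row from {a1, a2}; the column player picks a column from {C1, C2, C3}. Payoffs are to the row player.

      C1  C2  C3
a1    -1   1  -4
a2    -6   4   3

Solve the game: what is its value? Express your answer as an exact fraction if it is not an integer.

-9/4

Row minima: a1 → -4, a2 → -6; maximin = -4.
Column maxima: C1 → -1, C2 → 4, C3 → 3; minimax = -1.
-4 ≠ -1, so there is no saddle point; optimal play is mixed.
C2 is strictly dominated by C1 (it gives the row player strictly more in every row), so the column player never plays it.
On the remaining 2×2 (a1, a2 vs C1, C3):
Let the row player play a1 with probability p. Expected payoff against C1: (-1)p + (-6)(1−p) = 5p − 6; against C3: (-4)p + 3(1−p) = −7p + 3.
Setting these equal: 5p − 6 = −7p + 3 ⇒ 12p = 9 ⇒ p = 3/4, and the value is (5)·(3/4) − 6 = -9/4.
For the column player: with q = P(C1), equating a1's and a2's payoffs gives 3q − 4 = −9q + 3 ⇒ q = 7/12.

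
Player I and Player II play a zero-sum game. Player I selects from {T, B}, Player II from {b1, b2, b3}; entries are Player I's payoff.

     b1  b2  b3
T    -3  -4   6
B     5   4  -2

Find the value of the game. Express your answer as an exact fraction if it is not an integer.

Row minima: T → -4, B → -2; maximin = -2.
Column maxima: b1 → 5, b2 → 4, b3 → 6; minimax = 4.
-2 ≠ 4, so there is no saddle point; optimal play is mixed.
b1 is strictly dominated by b2 (it gives Player I strictly more in every row), so Player II never plays it.
On the remaining 2×2 (T, B vs b2, b3):
Let Player I play T with probability p. Expected payoff against b2: (-4)p + 4(1−p) = −8p + 4; against b3: 6p + (-2)(1−p) = 8p − 2.
Setting these equal: −8p + 4 = 8p − 2 ⇒ −16p = -6 ⇒ p = 3/8, and the value is (-8)·(3/8) + 4 = 1.
For Player II: with q = P(b2), equating T's and B's payoffs gives −10q + 6 = 6q − 2 ⇒ q = 1/2.

1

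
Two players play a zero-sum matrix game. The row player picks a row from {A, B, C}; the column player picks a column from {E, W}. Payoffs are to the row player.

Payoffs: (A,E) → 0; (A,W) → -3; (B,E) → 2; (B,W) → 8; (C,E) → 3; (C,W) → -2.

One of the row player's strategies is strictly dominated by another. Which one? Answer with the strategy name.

A

B gives a strictly higher payoff than A against every column: 2 > 0, 8 > -3.
So A is strictly dominated and the row player never plays it.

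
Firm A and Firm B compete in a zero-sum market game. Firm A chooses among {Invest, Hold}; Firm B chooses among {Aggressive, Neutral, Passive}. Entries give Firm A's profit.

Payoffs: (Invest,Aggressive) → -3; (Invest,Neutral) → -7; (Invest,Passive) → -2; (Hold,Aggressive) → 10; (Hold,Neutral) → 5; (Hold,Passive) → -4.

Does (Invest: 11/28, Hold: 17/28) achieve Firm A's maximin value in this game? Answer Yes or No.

No

Against Aggressive this mix gives (11/28)·(-3) + (17/28)·10 = 137/28.
Against Neutral this mix gives (11/28)·(-7) + (17/28)·5 = 2/7.
Against Passive this mix gives (11/28)·(-2) + (17/28)·(-4) = -45/14.
Firm B will play Passive, holding Firm A to -45/14. Shifting weight toward the row that does better against Passive would raise this floor (the equalizing mix achieves -19/7 against both Passive and Neutral), so the proposed strategy is not optimal.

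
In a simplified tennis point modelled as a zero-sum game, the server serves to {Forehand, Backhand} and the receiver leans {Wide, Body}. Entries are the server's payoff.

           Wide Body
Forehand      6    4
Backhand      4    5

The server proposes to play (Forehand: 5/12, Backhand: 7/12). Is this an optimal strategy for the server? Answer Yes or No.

Against Wide this mix gives (5/12)·6 + (7/12)·4 = 29/6.
Against Body this mix gives (5/12)·4 + (7/12)·5 = 55/12.
The receiver will play Body, holding the server to 55/12. Shifting weight toward the row that does better against Body would raise this floor (the equalizing mix achieves 14/3 against both Body and Wide), so the proposed strategy is not optimal.

No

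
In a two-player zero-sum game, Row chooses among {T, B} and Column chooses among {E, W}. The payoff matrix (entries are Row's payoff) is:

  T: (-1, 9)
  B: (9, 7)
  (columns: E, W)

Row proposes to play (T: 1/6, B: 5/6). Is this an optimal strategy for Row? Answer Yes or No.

Yes

Against E this mix gives (1/6)·(-1) + (5/6)·9 = 22/3.
Against W this mix gives (1/6)·9 + (5/6)·7 = 22/3.
All of Column's active replies (E, W) yield 22/3, and no column does worse for Row. The mix makes Column indifferent and guarantees 22/3, so it is optimal.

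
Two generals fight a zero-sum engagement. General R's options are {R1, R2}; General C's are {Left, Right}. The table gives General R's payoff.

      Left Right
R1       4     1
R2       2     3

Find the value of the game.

Row minima: R1 → 1, R2 → 2; maximin = 2.
Column maxima: Left → 4, Right → 3; minimax = 3.
2 ≠ 3, so there is no saddle point; optimal play is mixed.
Let General R play R1 with probability p. Expected payoff against Left: 4p + 2(1−p) = 2p + 2; against Right: 1p + 3(1−p) = −2p + 3.
Setting these equal: 2p + 2 = −2p + 3 ⇒ 4p = 1 ⇒ p = 1/4, and the value is (2)·(1/4) + 2 = 5/2.
For General C: with q = P(Left), equating R1's and R2's payoffs gives 3q + 1 = −q + 3 ⇒ q = 1/2.

5/2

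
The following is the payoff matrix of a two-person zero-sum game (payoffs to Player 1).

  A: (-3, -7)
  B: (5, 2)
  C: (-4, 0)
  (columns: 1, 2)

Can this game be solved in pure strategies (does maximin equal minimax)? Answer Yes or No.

Row minima: A → -7, B → 2, C → -4; maximin = 2.
Column maxima: 1 → 5, 2 → 2; minimax = 2.
maximin = minimax = 2, so a saddle point exists.

Yes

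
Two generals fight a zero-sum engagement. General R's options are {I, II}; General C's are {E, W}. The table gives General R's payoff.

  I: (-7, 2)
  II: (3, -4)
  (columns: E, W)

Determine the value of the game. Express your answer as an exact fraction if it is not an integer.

Row minima: I → -7, II → -4; maximin = -4.
Column maxima: E → 3, W → 2; minimax = 2.
-4 ≠ 2, so there is no saddle point; optimal play is mixed.
Let General R play I with probability p. Expected payoff against E: (-7)p + 3(1−p) = −10p + 3; against W: 2p + (-4)(1−p) = 6p − 4.
Setting these equal: −10p + 3 = 6p − 4 ⇒ −16p = -7 ⇒ p = 7/16, and the value is (-10)·(7/16) + 3 = -11/8.
For General C: with q = P(E), equating I's and II's payoffs gives −9q + 2 = 7q − 4 ⇒ q = 3/8.

-11/8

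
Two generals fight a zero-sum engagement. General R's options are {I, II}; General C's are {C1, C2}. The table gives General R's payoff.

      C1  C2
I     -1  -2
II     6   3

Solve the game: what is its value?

3

Row minima: I → -2, II → 3; maximin = 3.
Column maxima: C1 → 6, C2 → 3; minimax = 3.
Since maximin = minimax = 3, there is a saddle point and the value is 3.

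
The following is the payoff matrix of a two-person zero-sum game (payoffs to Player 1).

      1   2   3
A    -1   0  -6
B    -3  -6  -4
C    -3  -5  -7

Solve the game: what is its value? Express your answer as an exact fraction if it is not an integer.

Row minima: A → -6, B → -6, C → -7; maximin = -6.
Column maxima: 1 → -1, 2 → 0, 3 → -4; minimax = -4.
-6 ≠ -4, so there is no saddle point; optimal play is mixed.
C is strictly dominated by A, so Player 1 never plays it.
1 is strictly dominated by 3 (it gives Player 1 strictly more in every row), so Player 2 never plays it.
On the remaining 2×2 (A, B vs 2, 3):
Let Player 1 play A with probability p. Expected payoff against 2: 0p + (-6)(1−p) = 6p − 6; against 3: (-6)p + (-4)(1−p) = −2p − 4.
Setting these equal: 6p − 6 = −2p − 4 ⇒ 8p = 2 ⇒ p = 1/4, and the value is (6)·(1/4) − 6 = -9/2.
For Player 2: with q = P(2), equating A's and B's payoffs gives 6q − 6 = −2q − 4 ⇒ q = 1/4.

-9/2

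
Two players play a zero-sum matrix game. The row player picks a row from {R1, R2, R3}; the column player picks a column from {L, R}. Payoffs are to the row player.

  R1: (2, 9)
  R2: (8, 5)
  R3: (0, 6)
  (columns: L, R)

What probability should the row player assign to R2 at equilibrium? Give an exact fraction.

7/10

Row minima: R1 → 2, R2 → 5, R3 → 0; maximin = 5.
Column maxima: L → 8, R → 9; minimax = 8.
5 ≠ 8, so there is no saddle point; optimal play is mixed.
R3 is strictly dominated by R1, so the row player never plays it.
On the remaining 2×2 (R1, R2 vs L, R):
Let the row player play R1 with probability p. Expected payoff against L: 2p + 8(1−p) = −6p + 8; against R: 9p + 5(1−p) = 4p + 5.
Setting these equal: −6p + 8 = 4p + 5 ⇒ −10p = -3 ⇒ p = 3/10, and the value is (-6)·(3/10) + 8 = 31/5.
For the column player: with q = P(L), equating R1's and R2's payoffs gives −7q + 9 = 3q + 5 ⇒ q = 2/5.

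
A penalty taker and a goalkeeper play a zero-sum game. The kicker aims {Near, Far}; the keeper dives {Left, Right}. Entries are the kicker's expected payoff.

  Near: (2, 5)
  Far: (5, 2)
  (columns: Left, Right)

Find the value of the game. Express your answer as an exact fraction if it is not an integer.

Row minima: Near → 2, Far → 2; maximin = 2.
Column maxima: Left → 5, Right → 5; minimax = 5.
2 ≠ 5, so there is no saddle point; optimal play is mixed.
Let the kicker play Near with probability p. Expected payoff against Left: 2p + 5(1−p) = −3p + 5; against Right: 5p + 2(1−p) = 3p + 2.
Setting these equal: −3p + 5 = 3p + 2 ⇒ −6p = -3 ⇒ p = 1/2, and the value is (-3)·(1/2) + 5 = 7/2.
For the keeper: with q = P(Left), equating Near's and Far's payoffs gives −3q + 5 = 3q + 2 ⇒ q = 1/2.

7/2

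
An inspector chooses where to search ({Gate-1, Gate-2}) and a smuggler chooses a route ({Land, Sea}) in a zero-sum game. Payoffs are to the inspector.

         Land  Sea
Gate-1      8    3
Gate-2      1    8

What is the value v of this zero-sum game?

Row minima: Gate-1 → 3, Gate-2 → 1; maximin = 3.
Column maxima: Land → 8, Sea → 8; minimax = 8.
3 ≠ 8, so there is no saddle point; optimal play is mixed.
Let the inspector play Gate-1 with probability p. Expected payoff against Land: 8p + 1(1−p) = 7p + 1; against Sea: 3p + 8(1−p) = −5p + 8.
Setting these equal: 7p + 1 = −5p + 8 ⇒ 12p = 7 ⇒ p = 7/12, and the value is (7)·(7/12) + 1 = 61/12.
For the smuggler: with q = P(Land), equating Gate-1's and Gate-2's payoffs gives 5q + 3 = −7q + 8 ⇒ q = 5/12.

61/12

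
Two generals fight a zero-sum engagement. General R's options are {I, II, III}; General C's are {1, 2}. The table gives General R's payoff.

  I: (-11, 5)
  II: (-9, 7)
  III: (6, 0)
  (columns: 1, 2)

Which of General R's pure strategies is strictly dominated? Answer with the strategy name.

II gives a strictly higher payoff than I against every column: -9 > -11, 7 > 5.
So I is strictly dominated and General R never plays it.

I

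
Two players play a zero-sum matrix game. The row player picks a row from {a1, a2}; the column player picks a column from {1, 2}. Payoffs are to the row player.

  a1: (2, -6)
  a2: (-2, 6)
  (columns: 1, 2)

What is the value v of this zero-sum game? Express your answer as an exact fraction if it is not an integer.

Row minima: a1 → -6, a2 → -2; maximin = -2.
Column maxima: 1 → 2, 2 → 6; minimax = 2.
-2 ≠ 2, so there is no saddle point; optimal play is mixed.
Let the row player play a1 with probability p. Expected payoff against 1: 2p + (-2)(1−p) = 4p − 2; against 2: (-6)p + 6(1−p) = −12p + 6.
Setting these equal: 4p − 2 = −12p + 6 ⇒ 16p = 8 ⇒ p = 1/2, and the value is (4)·(1/2) − 2 = 0.
For the column player: with q = P(1), equating a1's and a2's payoffs gives 8q − 6 = −8q + 6 ⇒ q = 3/4.

0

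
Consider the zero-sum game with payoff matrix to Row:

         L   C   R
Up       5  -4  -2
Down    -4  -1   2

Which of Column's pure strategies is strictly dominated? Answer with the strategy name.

C holds Row's payoff strictly below R in every row: -4 < -2, -1 < 2.
So R is strictly dominated for Column.

R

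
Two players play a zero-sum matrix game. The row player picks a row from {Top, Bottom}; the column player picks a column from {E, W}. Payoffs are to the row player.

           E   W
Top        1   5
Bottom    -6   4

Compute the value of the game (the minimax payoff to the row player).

Row minima: Top → 1, Bottom → -6; maximin = 1.
Column maxima: E → 1, W → 5; minimax = 1.
Since maximin = minimax = 1, there is a saddle point and the value is 1.

1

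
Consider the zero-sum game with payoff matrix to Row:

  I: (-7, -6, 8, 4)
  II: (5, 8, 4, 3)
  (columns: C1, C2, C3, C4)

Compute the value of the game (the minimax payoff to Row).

41/13

Row minima: I → -7, II → 3; maximin = 3.
Column maxima: C1 → 5, C2 → 8, C3 → 8, C4 → 4; minimax = 4.
3 ≠ 4, so there is no saddle point; optimal play is mixed.
C2 is strictly dominated by C1 (it gives Row strictly more in every row), so Column never plays it.
C3 is strictly dominated by C4 (it gives Row strictly more in every row), so Column never plays it.
On the remaining 2×2 (I, II vs C1, C4):
Let Row play I with probability p. Expected payoff against C1: (-7)p + 5(1−p) = −12p + 5; against C4: 4p + 3(1−p) = p + 3.
Setting these equal: −12p + 5 = p + 3 ⇒ −13p = -2 ⇒ p = 2/13, and the value is (-12)·(2/13) + 5 = 41/13.
For Column: with q = P(C1), equating I's and II's payoffs gives −11q + 4 = 2q + 3 ⇒ q = 1/13.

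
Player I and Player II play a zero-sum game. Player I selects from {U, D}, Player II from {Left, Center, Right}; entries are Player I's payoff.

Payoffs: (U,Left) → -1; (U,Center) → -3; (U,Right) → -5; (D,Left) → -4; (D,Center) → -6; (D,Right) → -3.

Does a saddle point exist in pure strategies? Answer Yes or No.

Row minima: U → -5, D → -6; maximin = -5.
Column maxima: Left → -1, Center → -3, Right → -3; minimax = -3.
-5 ≠ -3, so no pure-strategy equilibrium exists.

No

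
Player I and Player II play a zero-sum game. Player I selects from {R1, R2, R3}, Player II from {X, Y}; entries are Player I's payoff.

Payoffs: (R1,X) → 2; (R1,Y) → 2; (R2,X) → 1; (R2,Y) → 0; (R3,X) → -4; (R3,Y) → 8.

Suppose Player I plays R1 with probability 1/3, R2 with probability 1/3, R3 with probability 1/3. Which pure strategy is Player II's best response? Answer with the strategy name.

X

If Player II plays X, Player I's expected payoff is (1/3)·2 + (1/3)·1 + (1/3)·(-4) = -1/3.
If Player II plays Y, Player I's expected payoff is (1/3)·2 + (1/3)·0 + (1/3)·8 = 10/3.
Player II minimizes Player I's payoff; the smallest is -1/3, so the best response is X.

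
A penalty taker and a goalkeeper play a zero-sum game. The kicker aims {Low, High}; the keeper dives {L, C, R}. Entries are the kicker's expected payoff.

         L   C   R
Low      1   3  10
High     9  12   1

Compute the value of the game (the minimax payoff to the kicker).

89/17

Row minima: Low → 1, High → 1; maximin = 1.
Column maxima: L → 9, C → 12, R → 10; minimax = 9.
1 ≠ 9, so there is no saddle point; optimal play is mixed.
C is strictly dominated by L (it gives the kicker strictly more in every row), so the keeper never plays it.
On the remaining 2×2 (Low, High vs L, R):
Let the kicker play Low with probability p. Expected payoff against L: 1p + 9(1−p) = −8p + 9; against R: 10p + 1(1−p) = 9p + 1.
Setting these equal: −8p + 9 = 9p + 1 ⇒ −17p = -8 ⇒ p = 8/17, and the value is (-8)·(8/17) + 9 = 89/17.
For the keeper: with q = P(L), equating Low's and High's payoffs gives −9q + 10 = 8q + 1 ⇒ q = 9/17.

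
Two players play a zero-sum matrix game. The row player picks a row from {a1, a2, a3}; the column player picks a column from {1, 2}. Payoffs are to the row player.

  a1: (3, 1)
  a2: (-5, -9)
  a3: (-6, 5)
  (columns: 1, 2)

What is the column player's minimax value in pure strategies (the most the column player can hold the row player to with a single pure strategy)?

Column maxima: 1 → 3, 2 → 5.
The smallest of these is 3.

3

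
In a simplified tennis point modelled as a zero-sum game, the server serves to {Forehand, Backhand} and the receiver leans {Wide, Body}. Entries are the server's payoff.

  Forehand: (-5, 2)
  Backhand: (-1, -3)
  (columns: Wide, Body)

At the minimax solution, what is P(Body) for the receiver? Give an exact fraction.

Row minima: Forehand → -5, Backhand → -3; maximin = -3.
Column maxima: Wide → -1, Body → 2; minimax = -1.
-3 ≠ -1, so there is no saddle point; optimal play is mixed.
Let the server play Forehand with probability p. Expected payoff against Wide: (-5)p + (-1)(1−p) = −4p − 1; against Body: 2p + (-3)(1−p) = 5p − 3.
Setting these equal: −4p − 1 = 5p − 3 ⇒ −9p = -2 ⇒ p = 2/9, and the value is (-4)·(2/9) − 1 = -17/9.
For the receiver: with q = P(Wide), equating Forehand's and Backhand's payoffs gives −7q + 2 = 2q − 3 ⇒ q = 5/9.

4/9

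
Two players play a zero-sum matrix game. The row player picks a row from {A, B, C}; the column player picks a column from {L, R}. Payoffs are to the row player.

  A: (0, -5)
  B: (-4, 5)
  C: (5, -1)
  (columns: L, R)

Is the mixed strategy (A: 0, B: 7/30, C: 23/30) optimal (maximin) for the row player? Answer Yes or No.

No

Against L this mix gives (7/30)·(-4) + (23/30)·5 = 29/10.
Against R this mix gives (7/30)·5 + (23/30)·(-1) = 2/5.
The column player will play R, holding the row player to 2/5. Shifting weight toward the row that does better against R would raise this floor (the equalizing mix achieves 7/5 against both R and L), so the proposed strategy is not optimal.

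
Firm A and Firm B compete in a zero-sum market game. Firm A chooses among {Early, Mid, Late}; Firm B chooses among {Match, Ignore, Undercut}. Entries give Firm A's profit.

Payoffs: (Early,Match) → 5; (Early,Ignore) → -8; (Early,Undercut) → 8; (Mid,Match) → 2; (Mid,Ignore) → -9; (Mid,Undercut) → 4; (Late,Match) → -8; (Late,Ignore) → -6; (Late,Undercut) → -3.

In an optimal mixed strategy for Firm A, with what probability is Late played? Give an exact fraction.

Row minima: Early → -8, Mid → -9, Late → -8; maximin = -8.
Column maxima: Match → 5, Ignore → -6, Undercut → 8; minimax = -6.
-8 ≠ -6, so there is no saddle point; optimal play is mixed.
Mid is strictly dominated by Early, so Firm A never plays it.
Undercut is strictly dominated by Match (it gives Firm A strictly more in every row), so Firm B never plays it.
On the remaining 2×2 (Early, Late vs Match, Ignore):
Let Firm A play Early with probability p. Expected payoff against Match: 5p + (-8)(1−p) = 13p − 8; against Ignore: (-8)p + (-6)(1−p) = −2p − 6.
Setting these equal: 13p − 8 = −2p − 6 ⇒ 15p = 2 ⇒ p = 2/15, and the value is (13)·(2/15) − 8 = -94/15.
For Firm B: with q = P(Match), equating Early's and Late's payoffs gives 13q − 8 = −2q − 6 ⇒ q = 2/15.

13/15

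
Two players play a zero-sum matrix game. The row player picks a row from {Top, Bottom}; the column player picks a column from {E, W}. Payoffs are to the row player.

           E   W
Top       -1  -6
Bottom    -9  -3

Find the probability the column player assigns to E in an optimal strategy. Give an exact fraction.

Row minima: Top → -6, Bottom → -9; maximin = -6.
Column maxima: E → -1, W → -3; minimax = -3.
-6 ≠ -3, so there is no saddle point; optimal play is mixed.
Let the row player play Top with probability p. Expected payoff against E: (-1)p + (-9)(1−p) = 8p − 9; against W: (-6)p + (-3)(1−p) = −3p − 3.
Setting these equal: 8p − 9 = −3p − 3 ⇒ 11p = 6 ⇒ p = 6/11, and the value is (8)·(6/11) − 9 = -51/11.
For the column player: with q = P(E), equating Top's and Bottom's payoffs gives 5q − 6 = −6q − 3 ⇒ q = 3/11.

3/11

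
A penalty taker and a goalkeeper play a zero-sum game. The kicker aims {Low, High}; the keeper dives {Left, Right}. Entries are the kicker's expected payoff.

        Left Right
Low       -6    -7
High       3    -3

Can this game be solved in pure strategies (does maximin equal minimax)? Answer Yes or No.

Yes

Row minima: Low → -7, High → -3; maximin = -3.
Column maxima: Left → 3, Right → -3; minimax = -3.
maximin = minimax = -3, so a saddle point exists.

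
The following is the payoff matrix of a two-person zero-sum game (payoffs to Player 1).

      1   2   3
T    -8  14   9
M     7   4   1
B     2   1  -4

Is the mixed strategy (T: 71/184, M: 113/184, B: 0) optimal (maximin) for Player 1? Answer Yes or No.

No

Against 1 this mix gives (71/184)·(-8) + (113/184)·7 = 223/184.
Against 2 this mix gives (71/184)·14 + (113/184)·4 = 723/92.
Against 3 this mix gives (71/184)·9 + (113/184)·1 = 94/23.
Player 2 will play 1, holding Player 1 to 223/184. Shifting weight toward the row that does better against 1 would raise this floor (the equalizing mix achieves 71/23 against both 1 and 3), so the proposed strategy is not optimal.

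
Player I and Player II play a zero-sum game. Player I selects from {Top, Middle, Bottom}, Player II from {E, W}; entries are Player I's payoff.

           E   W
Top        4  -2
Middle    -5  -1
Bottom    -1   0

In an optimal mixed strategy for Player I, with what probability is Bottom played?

6/7

Row minima: Top → -2, Middle → -5, Bottom → -1; maximin = -1.
Column maxima: E → 4, W → 0; minimax = 0.
-1 ≠ 0, so there is no saddle point; optimal play is mixed.
Middle is strictly dominated by Bottom, so Player I never plays it.
On the remaining 2×2 (Top, Bottom vs E, W):
Let Player I play Top with probability p. Expected payoff against E: 4p + (-1)(1−p) = 5p − 1; against W: (-2)p + 0(1−p) = −2p.
Setting these equal: 5p − 1 = −2p ⇒ 7p = 1 ⇒ p = 1/7, and the value is (5)·(1/7) − 1 = -2/7.
For Player II: with q = P(E), equating Top's and Bottom's payoffs gives 6q − 2 = −q ⇒ q = 2/7.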